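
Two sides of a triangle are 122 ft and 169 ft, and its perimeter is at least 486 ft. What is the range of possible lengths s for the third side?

195 ≤ s < 291

Triangle inequality alone gives 47 < s < 291.
The perimeter condition gives s ≥ 486 − 122 − 169 = 195.
Intersecting the two: 195 ≤ s < 291.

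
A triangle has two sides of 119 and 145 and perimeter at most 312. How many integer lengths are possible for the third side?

Triangle inequality: 26 < x < 264. Perimeter ≤ 312 gives x ≤ 312 − 119 − 145 = 48.
So 26 < x ≤ 48; integers 27 through 48: 22 values.

22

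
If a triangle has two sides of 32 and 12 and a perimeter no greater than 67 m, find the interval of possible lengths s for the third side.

20 < s ≤ 23

Triangle inequality alone gives 20 < s < 44.
The perimeter condition gives s ≤ 67 − 32 − 12 = 23.
Intersecting the two: 20 < s ≤ 23.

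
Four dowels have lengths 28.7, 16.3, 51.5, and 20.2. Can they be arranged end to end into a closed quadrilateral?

A quadrilateral exists iff every side is shorter than the sum of the others — equivalently, the longest side is less than the sum of the rest.
Longest side 51.5 < 65.2 (sum of the remaining 3), so yes.

Yes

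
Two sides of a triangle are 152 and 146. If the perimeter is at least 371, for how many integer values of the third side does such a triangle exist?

225

Triangle inequality: 6 < x < 298. Perimeter ≥ 371 gives x ≥ 371 − 152 − 146 = 73.
So 73 ≤ x < 298; integers 73 through 297: 225 values.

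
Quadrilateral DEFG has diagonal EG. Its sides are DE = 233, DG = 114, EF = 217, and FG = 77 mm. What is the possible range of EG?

From triangle DEG: |233 − 114| < EG < 233 + 114, i.e. 119 < EG < 347.
From triangle FEG: 140 < EG < 294.
Both must hold, so EG lies in the intersection.

140 < EG < 294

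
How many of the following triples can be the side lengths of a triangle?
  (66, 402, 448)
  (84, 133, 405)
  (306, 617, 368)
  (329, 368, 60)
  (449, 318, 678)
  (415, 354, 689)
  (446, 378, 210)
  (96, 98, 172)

7

(66,402,448): 66+402 > 448 → valid
(84,133,405): 84+133 ≤ 405 → not valid
(306,368,617): 306+368 > 617 → valid
(60,329,368): 60+329 > 368 → valid
(318,449,678): 318+449 > 678 → valid
(354,415,689): 354+415 > 689 → valid
(210,378,446): 210+378 > 446 → valid
(96,98,172): 96+98 > 172 → valid
7 of the 8 triples form a triangle.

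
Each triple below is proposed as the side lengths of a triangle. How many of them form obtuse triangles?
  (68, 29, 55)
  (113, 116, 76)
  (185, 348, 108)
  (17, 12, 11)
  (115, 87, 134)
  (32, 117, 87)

3

(68,29,55): 29²+55² = 3866 < 4624 = 68² → obtuse
(113,116,76): 76²+113² = 18545 > 13456 = 116² → acute
(185,348,108): 108+185 ≤ 348, not a triangle
(17,12,11): 11²+12² = 265 < 289 = 17² → obtuse
(115,87,134): 87²+115² = 20794 > 17956 = 134² → acute
(32,117,87): 32²+87² = 8593 < 13689 = 117² → obtuse
3 of the 6 are obtuse.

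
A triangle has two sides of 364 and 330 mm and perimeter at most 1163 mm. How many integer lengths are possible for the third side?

435

Triangle inequality: 34 < x < 694. Perimeter ≤ 1163 gives x ≤ 1163 − 364 − 330 = 469.
So 34 < x ≤ 469; integers 35 through 469: 435 values.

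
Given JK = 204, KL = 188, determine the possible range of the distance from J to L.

By the triangle inequality, |204 − 188| ≤ JL ≤ 204 + 188.

16 ≤ JL ≤ 392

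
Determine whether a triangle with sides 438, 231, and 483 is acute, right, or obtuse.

Compare the square of the longest side to the sum of squares of the other two: 231² + 438² = 245205 > 233289 = 483².

acute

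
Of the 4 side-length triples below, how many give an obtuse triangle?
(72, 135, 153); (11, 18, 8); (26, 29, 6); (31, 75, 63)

(72,135,153): 72²+135² = 23409 = 153² → right
(11,18,8): 8²+11² = 185 < 324 = 18² → obtuse
(26,29,6): 6²+26² = 712 < 841 = 29² → obtuse
(31,75,63): 31²+63² = 4930 < 5625 = 75² → obtuse
3 of the 4 are obtuse.

3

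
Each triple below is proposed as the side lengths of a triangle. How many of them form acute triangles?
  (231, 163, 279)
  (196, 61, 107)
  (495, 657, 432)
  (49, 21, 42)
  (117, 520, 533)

1

(231,163,279): 163²+231² = 79930 > 77841 = 279² → acute
(196,61,107): 61+107 ≤ 196, not a triangle
(495,657,432): 432²+495² = 431649 = 657² → right
(49,21,42): 21²+42² = 2205 < 2401 = 49² → obtuse
(117,520,533): 117²+520² = 284089 = 533² → right
1 of the 5 is acute.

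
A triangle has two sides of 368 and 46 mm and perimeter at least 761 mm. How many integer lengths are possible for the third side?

Triangle inequality: 322 < x < 414. Perimeter ≥ 761 gives x ≥ 761 − 368 − 46 = 347.
So 347 ≤ x < 414; integers 347 through 413: 67 values.

67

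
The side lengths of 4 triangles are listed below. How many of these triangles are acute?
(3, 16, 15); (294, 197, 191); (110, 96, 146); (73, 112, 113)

1

(3,16,15): 3²+15² = 234 < 256 = 16² → obtuse
(294,197,191): 191²+197² = 75290 < 86436 = 294² → obtuse
(110,96,146): 96²+110² = 21316 = 146² → right
(73,112,113): 73²+112² = 17873 > 12769 = 113² → acute
1 of the 4 is acute.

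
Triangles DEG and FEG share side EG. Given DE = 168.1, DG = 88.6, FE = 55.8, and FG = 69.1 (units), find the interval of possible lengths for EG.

79.5 < EG < 124.9

From triangle DEG: |168.1 − 88.6| < EG < 168.1 + 88.6, i.e. 79.5 < EG < 256.7.
From triangle FEG: 13.3 < EG < 124.9.
Both must hold, so EG lies in the intersection.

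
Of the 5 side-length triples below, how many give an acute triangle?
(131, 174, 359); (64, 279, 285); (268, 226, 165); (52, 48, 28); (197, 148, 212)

(131,174,359): 131+174 ≤ 359, not a triangle
(64,279,285): 64²+279² = 81937 > 81225 = 285² → acute
(268,226,165): 165²+226² = 78301 > 71824 = 268² → acute
(52,48,28): 28²+48² = 3088 > 2704 = 52² → acute
(197,148,212): 148²+197² = 60713 > 44944 = 212² → acute
4 of the 5 are acute.

4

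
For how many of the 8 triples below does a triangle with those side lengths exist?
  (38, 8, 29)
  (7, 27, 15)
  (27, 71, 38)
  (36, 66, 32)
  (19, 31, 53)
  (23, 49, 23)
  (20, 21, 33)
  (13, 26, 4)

2

(8,29,38): 8+29 ≤ 38 → not valid
(7,15,27): 7+15 ≤ 27 → not valid
(27,38,71): 27+38 ≤ 71 → not valid
(32,36,66): 32+36 > 66 → valid
(19,31,53): 19+31 ≤ 53 → not valid
(23,23,49): 23+23 ≤ 49 → not valid
(20,21,33): 20+21 > 33 → valid
(4,13,26): 4+13 ≤ 26 → not valid
2 of the 8 triples form a triangle.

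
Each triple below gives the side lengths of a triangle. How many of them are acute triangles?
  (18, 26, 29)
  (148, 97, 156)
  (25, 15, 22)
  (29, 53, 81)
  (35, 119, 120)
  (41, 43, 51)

(18,26,29): 18²+26² = 1000 > 841 = 29² → acute
(148,97,156): 97²+148² = 31313 > 24336 = 156² → acute
(25,15,22): 15²+22² = 709 > 625 = 25² → acute
(29,53,81): 29²+53² = 3650 < 6561 = 81² → obtuse
(35,119,120): 35²+119² = 15386 > 14400 = 120² → acute
(41,43,51): 41²+43² = 3530 > 2601 = 51² → acute
5 of the 6 are acute.

5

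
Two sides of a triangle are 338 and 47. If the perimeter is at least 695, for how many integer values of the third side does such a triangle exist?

Triangle inequality: 291 < x < 385. Perimeter ≥ 695 gives x ≥ 695 − 338 − 47 = 310.
So 310 ≤ x < 385; integers 310 through 384: 75 values.

75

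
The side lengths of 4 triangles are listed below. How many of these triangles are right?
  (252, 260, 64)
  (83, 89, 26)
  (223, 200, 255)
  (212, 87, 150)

1

(252,260,64): 64²+252² = 67600 = 260² → right
(83,89,26): 26²+83² = 7565 < 7921 = 89² → obtuse
(223,200,255): 200²+223² = 89729 > 65025 = 255² → acute
(212,87,150): 87²+150² = 30069 < 44944 = 212² → obtuse
1 of the 4 is right.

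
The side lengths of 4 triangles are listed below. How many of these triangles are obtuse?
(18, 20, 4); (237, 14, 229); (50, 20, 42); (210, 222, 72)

(18,20,4): 4²+18² = 340 < 400 = 20² → obtuse
(237,14,229): 14²+229² = 52637 < 56169 = 237² → obtuse
(50,20,42): 20²+42² = 2164 < 2500 = 50² → obtuse
(210,222,72): 72²+210² = 49284 = 222² → right
3 of the 4 are obtuse.

3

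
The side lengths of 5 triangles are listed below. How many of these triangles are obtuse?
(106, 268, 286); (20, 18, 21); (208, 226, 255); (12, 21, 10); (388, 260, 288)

1

(106,268,286): 106²+268² = 83060 > 81796 = 286² → acute
(20,18,21): 18²+20² = 724 > 441 = 21² → acute
(208,226,255): 208²+226² = 94340 > 65025 = 255² → acute
(12,21,10): 10²+12² = 244 < 441 = 21² → obtuse
(388,260,288): 260²+288² = 150544 = 388² → right
1 of the 5 is obtuse.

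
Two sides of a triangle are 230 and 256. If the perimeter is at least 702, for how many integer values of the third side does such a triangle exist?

Triangle inequality: 26 < x < 486. Perimeter ≥ 702 gives x ≥ 702 − 230 − 256 = 216.
So 216 ≤ x < 486; integers 216 through 485: 270 values.

270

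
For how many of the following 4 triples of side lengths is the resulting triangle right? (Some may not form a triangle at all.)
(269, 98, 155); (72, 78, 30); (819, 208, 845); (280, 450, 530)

(269,98,155): 98+155 ≤ 269, not a triangle
(72,78,30): 30²+72² = 6084 = 78² → right
(819,208,845): 208²+819² = 714025 = 845² → right
(280,450,530): 280²+450² = 280900 = 530² → right
3 of the 4 are right.

3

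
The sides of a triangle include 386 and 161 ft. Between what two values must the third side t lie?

225 < t < 547

By the triangle inequality, t must be less than 386 + 161 = 547 and greater than |386 − 161| = 225.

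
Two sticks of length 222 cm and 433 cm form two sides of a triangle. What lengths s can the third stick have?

211 < s < 655 (cm)

By the triangle inequality, s must be less than 222 + 433 = 655 and greater than |222 − 433| = 211.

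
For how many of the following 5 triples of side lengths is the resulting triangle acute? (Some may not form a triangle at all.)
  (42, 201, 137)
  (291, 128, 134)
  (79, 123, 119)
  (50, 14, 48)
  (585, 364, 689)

1

(42,201,137): 42+137 ≤ 201, not a triangle
(291,128,134): 128+134 ≤ 291, not a triangle
(79,123,119): 79²+119² = 20402 > 15129 = 123² → acute
(50,14,48): 14²+48² = 2500 = 50² → right
(585,364,689): 364²+585² = 474721 = 689² → right
1 of the 5 is acute.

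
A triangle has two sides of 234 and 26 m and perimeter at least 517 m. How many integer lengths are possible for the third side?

Triangle inequality: 208 < x < 260. Perimeter ≥ 517 gives x ≥ 517 − 234 − 26 = 257.
So 257 ≤ x < 260; integers 257 through 259: 3 values.

3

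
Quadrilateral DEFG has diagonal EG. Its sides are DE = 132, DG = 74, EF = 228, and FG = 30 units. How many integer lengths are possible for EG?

From triangle DEG: 58 < EG < 206.
From triangle FEG: 198 < EG < 258.
Intersection: 198 < EG < 206, so integers 199 through 205: 7 values.

7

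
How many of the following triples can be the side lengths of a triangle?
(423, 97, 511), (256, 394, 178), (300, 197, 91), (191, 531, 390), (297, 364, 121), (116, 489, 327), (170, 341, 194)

(97,423,511): 97+423 > 511 → valid
(178,256,394): 178+256 > 394 → valid
(91,197,300): 91+197 ≤ 300 → not valid
(191,390,531): 191+390 > 531 → valid
(121,297,364): 121+297 > 364 → valid
(116,327,489): 116+327 ≤ 489 → not valid
(170,194,341): 170+194 > 341 → valid
5 of the 7 triples form a triangle.

5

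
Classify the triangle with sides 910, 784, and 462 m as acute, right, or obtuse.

Compare the square of the longest side to the sum of squares of the other two: 462² + 784² = 828100 = 910².

right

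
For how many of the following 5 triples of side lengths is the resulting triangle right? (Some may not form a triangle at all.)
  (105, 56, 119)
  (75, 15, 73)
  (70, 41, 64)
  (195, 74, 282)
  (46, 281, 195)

1

(105,56,119): 56²+105² = 14161 = 119² → right
(75,15,73): 15²+73² = 5554 < 5625 = 75² → obtuse
(70,41,64): 41²+64² = 5777 > 4900 = 70² → acute
(195,74,282): 74+195 ≤ 282, not a triangle
(46,281,195): 46+195 ≤ 281, not a triangle
1 of the 5 is right.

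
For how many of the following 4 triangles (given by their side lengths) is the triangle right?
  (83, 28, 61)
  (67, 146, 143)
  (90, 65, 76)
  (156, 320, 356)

1

(83,28,61): 28²+61² = 4505 < 6889 = 83² → obtuse
(67,146,143): 67²+143² = 24938 > 21316 = 146² → acute
(90,65,76): 65²+76² = 10001 > 8100 = 90² → acute
(156,320,356): 156²+320² = 126736 = 356² → right
1 of the 4 is right.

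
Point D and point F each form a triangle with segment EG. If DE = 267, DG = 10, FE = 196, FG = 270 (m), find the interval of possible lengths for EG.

From triangle DEG: |267 − 10| < EG < 267 + 10, i.e. 257 < EG < 277.
From triangle FEG: 74 < EG < 466.
Both must hold, so EG lies in the intersection.

257 < EG < 277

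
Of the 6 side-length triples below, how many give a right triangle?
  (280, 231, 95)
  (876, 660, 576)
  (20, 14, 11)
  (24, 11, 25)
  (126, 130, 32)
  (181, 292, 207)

2

(280,231,95): 95²+231² = 62386 < 78400 = 280² → obtuse
(876,660,576): 576²+660² = 767376 = 876² → right
(20,14,11): 11²+14² = 317 < 400 = 20² → obtuse
(24,11,25): 11²+24² = 697 > 625 = 25² → acute
(126,130,32): 32²+126² = 16900 = 130² → right
(181,292,207): 181²+207² = 75610 < 85264 = 292² → obtuse
2 of the 6 are right.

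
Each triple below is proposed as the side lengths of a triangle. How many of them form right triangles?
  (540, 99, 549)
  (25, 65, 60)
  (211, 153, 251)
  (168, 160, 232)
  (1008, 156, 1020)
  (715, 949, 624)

5

(540,99,549): 99²+540² = 301401 = 549² → right
(25,65,60): 25²+60² = 4225 = 65² → right
(211,153,251): 153²+211² = 67930 > 63001 = 251² → acute
(168,160,232): 160²+168² = 53824 = 232² → right
(1008,156,1020): 156²+1008² = 1040400 = 1020² → right
(715,949,624): 624²+715² = 900601 = 949² → right
5 of the 6 are right.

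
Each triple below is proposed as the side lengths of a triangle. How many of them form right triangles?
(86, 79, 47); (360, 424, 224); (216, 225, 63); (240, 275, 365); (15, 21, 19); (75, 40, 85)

4

(86,79,47): 47²+79² = 8450 > 7396 = 86² → acute
(360,424,224): 224²+360² = 179776 = 424² → right
(216,225,63): 63²+216² = 50625 = 225² → right
(240,275,365): 240²+275² = 133225 = 365² → right
(15,21,19): 15²+19² = 586 > 441 = 21² → acute
(75,40,85): 40²+75² = 7225 = 85² → right
4 of the 6 are right.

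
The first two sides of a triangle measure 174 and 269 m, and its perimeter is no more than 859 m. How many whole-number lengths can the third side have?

Triangle inequality: 95 < x < 443. Perimeter ≤ 859 gives x ≤ 859 − 174 − 269 = 416.
So 95 < x ≤ 416; integers 96 through 416: 321 values.

321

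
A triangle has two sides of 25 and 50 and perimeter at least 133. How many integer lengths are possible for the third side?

17

Triangle inequality: 25 < x < 75. Perimeter ≥ 133 gives x ≥ 133 − 25 − 50 = 58.
So 58 ≤ x < 75; integers 58 through 74: 17 values.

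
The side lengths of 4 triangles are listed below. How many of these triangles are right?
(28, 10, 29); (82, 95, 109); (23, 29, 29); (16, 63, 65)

1

(28,10,29): 10²+28² = 884 > 841 = 29² → acute
(82,95,109): 82²+95² = 15749 > 11881 = 109² → acute
(23,29,29): 23²+29² = 1370 > 841 = 29² → acute
(16,63,65): 16²+63² = 4225 = 65² → right
1 of the 4 is right.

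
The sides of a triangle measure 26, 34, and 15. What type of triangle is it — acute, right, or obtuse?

obtuse

Compare the square of the longest side to the sum of squares of the other two: 15² + 26² = 901 < 1156 = 34².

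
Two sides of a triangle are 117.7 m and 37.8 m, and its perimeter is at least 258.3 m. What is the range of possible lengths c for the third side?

Triangle inequality alone gives 79.9 < c < 155.5.
The perimeter condition gives c ≥ 258.3 − 117.7 − 37.8 = 102.8.
Intersecting the two: 102.8 ≤ c < 155.5.

102.8 ≤ c < 155.5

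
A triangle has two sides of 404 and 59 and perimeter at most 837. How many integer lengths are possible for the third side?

Triangle inequality: 345 < x < 463. Perimeter ≤ 837 gives x ≤ 837 − 404 − 59 = 374.
So 345 < x ≤ 374; integers 346 through 374: 29 values.

29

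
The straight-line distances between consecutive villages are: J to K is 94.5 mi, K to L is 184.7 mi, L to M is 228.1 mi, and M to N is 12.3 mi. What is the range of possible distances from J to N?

0 ≤ JN ≤ 519.6 mi

The maximum is all hops collinear in one direction: 94.5 + 184.7 + 228.1 + 12.3 = 519.6.
The longest hop is 228.1; the others sum to 291.5. Since 228.1 ≤ 291.5, the path can fold back on itself completely, so the minimum distance is 0.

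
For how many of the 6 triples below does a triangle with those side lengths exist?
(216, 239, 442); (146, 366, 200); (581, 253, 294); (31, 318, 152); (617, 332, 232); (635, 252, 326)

1

(216,239,442): 216+239 > 442 → valid
(146,200,366): 146+200 ≤ 366 → not valid
(253,294,581): 253+294 ≤ 581 → not valid
(31,152,318): 31+152 ≤ 318 → not valid
(232,332,617): 232+332 ≤ 617 → not valid
(252,326,635): 252+326 ≤ 635 → not valid
1 of the 6 triples forms a triangle.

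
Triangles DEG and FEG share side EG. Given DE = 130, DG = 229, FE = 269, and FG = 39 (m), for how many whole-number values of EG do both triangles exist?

77

From triangle DEG: 99 < EG < 359.
From triangle FEG: 230 < EG < 308.
Intersection: 230 < EG < 308, so integers 231 through 307: 77 values.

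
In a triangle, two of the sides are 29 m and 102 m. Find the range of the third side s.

By the triangle inequality, s must be less than 29 + 102 = 131 and greater than |29 − 102| = 73.

73 < s < 131 (m)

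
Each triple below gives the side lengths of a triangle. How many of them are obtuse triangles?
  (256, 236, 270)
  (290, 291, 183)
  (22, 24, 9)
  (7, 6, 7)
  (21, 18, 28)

2

(256,236,270): 236²+256² = 121232 > 72900 = 270² → acute
(290,291,183): 183²+290² = 117589 > 84681 = 291² → acute
(22,24,9): 9²+22² = 565 < 576 = 24² → obtuse
(7,6,7): 6²+7² = 85 > 49 = 7² → acute
(21,18,28): 18²+21² = 765 < 784 = 28² → obtuse
2 of the 5 are obtuse.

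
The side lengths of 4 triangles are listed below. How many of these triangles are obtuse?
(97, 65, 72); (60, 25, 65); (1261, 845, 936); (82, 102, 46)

1

(97,65,72): 65²+72² = 9409 = 97² → right
(60,25,65): 25²+60² = 4225 = 65² → right
(1261,845,936): 845²+936² = 1590121 = 1261² → right
(82,102,46): 46²+82² = 8840 < 10404 = 102² → obtuse
1 of the 4 is obtuse.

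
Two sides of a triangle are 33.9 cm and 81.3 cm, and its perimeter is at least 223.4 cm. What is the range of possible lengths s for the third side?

Triangle inequality alone gives 47.4 < s < 115.2.
The perimeter condition gives s ≥ 223.4 − 33.9 − 81.3 = 108.2.
Intersecting the two: 108.2 ≤ s < 115.2.

108.2 ≤ s < 115.2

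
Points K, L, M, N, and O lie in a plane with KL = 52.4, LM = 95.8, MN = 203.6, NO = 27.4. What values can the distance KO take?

28.0 ≤ KO ≤ 379.2

The maximum is all hops collinear in one direction: 52.4 + 95.8 + 203.6 + 27.4 = 379.2.
The longest hop is 203.6; the others sum to 175.6. Folding the others back against it leaves at least 203.6 − 175.6 = 28.0.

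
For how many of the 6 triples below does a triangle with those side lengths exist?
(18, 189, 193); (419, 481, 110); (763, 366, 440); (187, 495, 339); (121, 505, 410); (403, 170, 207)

5

(18,189,193): 18+189 > 193 → valid
(110,419,481): 110+419 > 481 → valid
(366,440,763): 366+440 > 763 → valid
(187,339,495): 187+339 > 495 → valid
(121,410,505): 121+410 > 505 → valid
(170,207,403): 170+207 ≤ 403 → not valid
5 of the 6 triples form a triangle.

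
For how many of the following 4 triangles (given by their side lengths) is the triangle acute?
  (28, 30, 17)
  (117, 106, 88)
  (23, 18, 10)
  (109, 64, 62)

(28,30,17): 17²+28² = 1073 > 900 = 30² → acute
(117,106,88): 88²+106² = 18980 > 13689 = 117² → acute
(23,18,10): 10²+18² = 424 < 529 = 23² → obtuse
(109,64,62): 62²+64² = 7940 < 11881 = 109² → obtuse
2 of the 4 are acute.

2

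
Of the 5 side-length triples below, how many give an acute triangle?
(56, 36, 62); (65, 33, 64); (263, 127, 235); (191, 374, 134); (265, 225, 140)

(56,36,62): 36²+56² = 4432 > 3844 = 62² → acute
(65,33,64): 33²+64² = 5185 > 4225 = 65² → acute
(263,127,235): 127²+235² = 71354 > 69169 = 263² → acute
(191,374,134): 134+191 ≤ 374, not a triangle
(265,225,140): 140²+225² = 70225 = 265² → right
3 of the 5 are acute.

3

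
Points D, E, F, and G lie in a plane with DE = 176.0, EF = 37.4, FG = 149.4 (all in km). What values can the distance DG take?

The maximum is all hops collinear in one direction: 176.0 + 37.4 + 149.4 = 362.8.
The longest hop is 176.0; the others sum to 186.8. Since 176.0 ≤ 186.8, the path can fold back on itself completely, so the minimum distance is 0.

0 ≤ DG ≤ 362.8 km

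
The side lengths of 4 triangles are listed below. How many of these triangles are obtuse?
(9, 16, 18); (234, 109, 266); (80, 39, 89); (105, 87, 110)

(9,16,18): 9²+16² = 337 > 324 = 18² → acute
(234,109,266): 109²+234² = 66637 < 70756 = 266² → obtuse
(80,39,89): 39²+80² = 7921 = 89² → right
(105,87,110): 87²+105² = 18594 > 12100 = 110² → acute
1 of the 4 is obtuse.

1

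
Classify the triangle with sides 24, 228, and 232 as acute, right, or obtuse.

Compare the square of the longest side to the sum of squares of the other two: 24² + 228² = 52560 < 53824 = 232².

obtuse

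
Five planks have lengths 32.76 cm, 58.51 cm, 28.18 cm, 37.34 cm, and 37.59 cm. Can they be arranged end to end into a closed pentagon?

A pentagon exists iff every side is shorter than the sum of the others — equivalently, the longest side is less than the sum of the rest.
Longest side 58.51 < 135.87 (sum of the remaining 4), so yes.

Yes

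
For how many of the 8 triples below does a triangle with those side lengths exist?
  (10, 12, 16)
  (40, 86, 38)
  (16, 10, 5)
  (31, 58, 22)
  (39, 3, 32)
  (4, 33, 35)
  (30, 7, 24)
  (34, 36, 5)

4

(10,12,16): 10+12 > 16 → valid
(38,40,86): 38+40 ≤ 86 → not valid
(5,10,16): 5+10 ≤ 16 → not valid
(22,31,58): 22+31 ≤ 58 → not valid
(3,32,39): 3+32 ≤ 39 → not valid
(4,33,35): 4+33 > 35 → valid
(7,24,30): 7+24 > 30 → valid
(5,34,36): 5+34 > 36 → valid
4 of the 8 triples form a triangle.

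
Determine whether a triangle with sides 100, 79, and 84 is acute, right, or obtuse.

Compare the square of the longest side to the sum of squares of the other two: 79² + 84² = 13297 > 10000 = 100².

acute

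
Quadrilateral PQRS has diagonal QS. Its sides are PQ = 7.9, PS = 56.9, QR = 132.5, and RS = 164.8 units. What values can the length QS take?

From triangle PQS: |7.9 − 56.9| < QS < 7.9 + 56.9, i.e. 49.0 < QS < 64.8.
From triangle RQS: 32.3 < QS < 297.3.
Both must hold, so QS lies in the intersection.

49.0 < QS < 64.8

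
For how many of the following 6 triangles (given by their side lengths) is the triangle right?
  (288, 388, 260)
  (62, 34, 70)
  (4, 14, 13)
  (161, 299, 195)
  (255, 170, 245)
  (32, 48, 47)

(288,388,260): 260²+288² = 150544 = 388² → right
(62,34,70): 34²+62² = 5000 > 4900 = 70² → acute
(4,14,13): 4²+13² = 185 < 196 = 14² → obtuse
(161,299,195): 161²+195² = 63946 < 89401 = 299² → obtuse
(255,170,245): 170²+245² = 88925 > 65025 = 255² → acute
(32,48,47): 32²+47² = 3233 > 2304 = 48² → acute
1 of the 6 is right.

1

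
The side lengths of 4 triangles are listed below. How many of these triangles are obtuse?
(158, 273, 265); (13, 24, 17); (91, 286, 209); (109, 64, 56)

(158,273,265): 158²+265² = 95189 > 74529 = 273² → acute
(13,24,17): 13²+17² = 458 < 576 = 24² → obtuse
(91,286,209): 91²+209² = 51962 < 81796 = 286² → obtuse
(109,64,56): 56²+64² = 7232 < 11881 = 109² → obtuse
3 of the 4 are obtuse.

3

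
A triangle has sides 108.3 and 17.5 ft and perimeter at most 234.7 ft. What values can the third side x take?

Triangle inequality alone gives 90.8 < x < 125.8.
The perimeter condition gives x ≤ 234.7 − 108.3 − 17.5 = 108.9.
Intersecting the two: 90.8 < x ≤ 108.9.

90.8 < x ≤ 108.9 ft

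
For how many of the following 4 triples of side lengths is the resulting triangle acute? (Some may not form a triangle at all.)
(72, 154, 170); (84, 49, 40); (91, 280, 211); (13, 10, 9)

(72,154,170): 72²+154² = 28900 = 170² → right
(84,49,40): 40²+49² = 4001 < 7056 = 84² → obtuse
(91,280,211): 91²+211² = 52802 < 78400 = 280² → obtuse
(13,10,9): 9²+10² = 181 > 169 = 13² → acute
1 of the 4 is acute.

1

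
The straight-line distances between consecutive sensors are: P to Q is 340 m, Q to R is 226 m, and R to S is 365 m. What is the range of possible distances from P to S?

The maximum is all hops collinear in one direction: 340 + 226 + 365 = 931.
The longest hop is 365; the others sum to 566. Since 365 ≤ 566, the path can fold back on itself completely, so the minimum distance is 0.

0 ≤ PS ≤ 931 m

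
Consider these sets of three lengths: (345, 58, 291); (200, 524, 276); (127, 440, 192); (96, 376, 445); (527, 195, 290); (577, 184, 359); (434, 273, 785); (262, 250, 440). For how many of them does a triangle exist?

(58,291,345): 58+291 > 345 → valid
(200,276,524): 200+276 ≤ 524 → not valid
(127,192,440): 127+192 ≤ 440 → not valid
(96,376,445): 96+376 > 445 → valid
(195,290,527): 195+290 ≤ 527 → not valid
(184,359,577): 184+359 ≤ 577 → not valid
(273,434,785): 273+434 ≤ 785 → not valid
(250,262,440): 250+262 > 440 → valid
3 of the 8 triples form a triangle.

3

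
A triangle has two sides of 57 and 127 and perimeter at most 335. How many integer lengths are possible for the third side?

81

Triangle inequality: 70 < x < 184. Perimeter ≤ 335 gives x ≤ 335 − 57 − 127 = 151.
So 70 < x ≤ 151; integers 71 through 151: 81 values.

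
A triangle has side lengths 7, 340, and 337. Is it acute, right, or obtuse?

obtuse

Compare the square of the longest side to the sum of squares of the other two: 7² + 337² = 113618 < 115600 = 340².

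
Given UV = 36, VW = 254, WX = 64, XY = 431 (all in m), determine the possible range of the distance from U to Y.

The maximum is all hops collinear in one direction: 36 + 254 + 64 + 431 = 785.
The longest hop is 431; the others sum to 354. Folding the others back against it leaves at least 431 − 354 = 77.

77 ≤ UY ≤ 785 m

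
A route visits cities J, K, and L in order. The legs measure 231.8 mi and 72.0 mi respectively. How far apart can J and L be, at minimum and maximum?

159.8 ≤ JL ≤ 303.8 mi

By the triangle inequality, |231.8 − 72.0| ≤ JL ≤ 231.8 + 72.0.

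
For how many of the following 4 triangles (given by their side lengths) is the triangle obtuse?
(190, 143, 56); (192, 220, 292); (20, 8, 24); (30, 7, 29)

(190,143,56): 56²+143² = 23585 < 36100 = 190² → obtuse
(192,220,292): 192²+220² = 85264 = 292² → right
(20,8,24): 8²+20² = 464 < 576 = 24² → obtuse
(30,7,29): 7²+29² = 890 < 900 = 30² → obtuse
3 of the 4 are obtuse.

3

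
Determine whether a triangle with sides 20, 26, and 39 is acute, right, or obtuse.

Compare the square of the longest side to the sum of squares of the other two: 20² + 26² = 1076 < 1521 = 39².

obtuse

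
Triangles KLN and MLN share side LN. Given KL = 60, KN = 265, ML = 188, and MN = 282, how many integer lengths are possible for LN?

From triangle KLN: 205 < LN < 325.
From triangle MLN: 94 < LN < 470.
Intersection: 205 < LN < 325, so integers 206 through 324: 119 values.

119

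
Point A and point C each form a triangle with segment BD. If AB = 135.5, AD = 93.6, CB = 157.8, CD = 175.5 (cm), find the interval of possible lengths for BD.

From triangle ABD: |135.5 − 93.6| < BD < 135.5 + 93.6, i.e. 41.9 < BD < 229.1.
From triangle CBD: 17.7 < BD < 333.3.
Both must hold, so BD lies in the intersection.

41.9 < BD < 229.1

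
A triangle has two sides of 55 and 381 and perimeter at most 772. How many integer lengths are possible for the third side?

Triangle inequality: 326 < x < 436. Perimeter ≤ 772 gives x ≤ 772 − 55 − 381 = 336.
So 326 < x ≤ 336; integers 327 through 336: 10 values.

10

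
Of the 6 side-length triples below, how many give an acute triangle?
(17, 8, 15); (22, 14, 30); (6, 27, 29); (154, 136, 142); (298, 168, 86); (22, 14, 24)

(17,8,15): 8²+15² = 289 = 17² → right
(22,14,30): 14²+22² = 680 < 900 = 30² → obtuse
(6,27,29): 6²+27² = 765 < 841 = 29² → obtuse
(154,136,142): 136²+142² = 38660 > 23716 = 154² → acute
(298,168,86): 86+168 ≤ 298, not a triangle
(22,14,24): 14²+22² = 680 > 576 = 24² → acute
2 of the 6 are acute.

2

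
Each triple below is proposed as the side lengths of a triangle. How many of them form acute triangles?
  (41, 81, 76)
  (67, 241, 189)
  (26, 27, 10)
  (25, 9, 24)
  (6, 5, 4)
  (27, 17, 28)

5

(41,81,76): 41²+76² = 7457 > 6561 = 81² → acute
(67,241,189): 67²+189² = 40210 < 58081 = 241² → obtuse
(26,27,10): 10²+26² = 776 > 729 = 27² → acute
(25,9,24): 9²+24² = 657 > 625 = 25² → acute
(6,5,4): 4²+5² = 41 > 36 = 6² → acute
(27,17,28): 17²+27² = 1018 > 784 = 28² → acute
5 of the 6 are acute.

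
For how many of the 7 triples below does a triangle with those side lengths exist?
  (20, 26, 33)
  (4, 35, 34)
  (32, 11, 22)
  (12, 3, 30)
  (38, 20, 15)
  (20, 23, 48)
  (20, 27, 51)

(20,26,33): 20+26 > 33 → valid
(4,34,35): 4+34 > 35 → valid
(11,22,32): 11+22 > 32 → valid
(3,12,30): 3+12 ≤ 30 → not valid
(15,20,38): 15+20 ≤ 38 → not valid
(20,23,48): 20+23 ≤ 48 → not valid
(20,27,51): 20+27 ≤ 51 → not valid
3 of the 7 triples form a triangle.

3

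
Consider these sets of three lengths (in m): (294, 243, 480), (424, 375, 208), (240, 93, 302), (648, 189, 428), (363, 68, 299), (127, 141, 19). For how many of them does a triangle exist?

5

(243,294,480): 243+294 > 480 → valid
(208,375,424): 208+375 > 424 → valid
(93,240,302): 93+240 > 302 → valid
(189,428,648): 189+428 ≤ 648 → not valid
(68,299,363): 68+299 > 363 → valid
(19,127,141): 19+127 > 141 → valid
5 of the 6 triples form a triangle.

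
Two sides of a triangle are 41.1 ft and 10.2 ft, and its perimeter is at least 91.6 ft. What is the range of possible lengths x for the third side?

40.3 ≤ x < 51.3

Triangle inequality alone gives 30.9 < x < 51.3.
The perimeter condition gives x ≥ 91.6 − 41.1 − 10.2 = 40.3.
Intersecting the two: 40.3 ≤ x < 51.3.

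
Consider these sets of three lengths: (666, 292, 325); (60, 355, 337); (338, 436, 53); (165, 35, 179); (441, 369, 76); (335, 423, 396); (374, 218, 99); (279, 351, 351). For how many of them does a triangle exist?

5

(292,325,666): 292+325 ≤ 666 → not valid
(60,337,355): 60+337 > 355 → valid
(53,338,436): 53+338 ≤ 436 → not valid
(35,165,179): 35+165 > 179 → valid
(76,369,441): 76+369 > 441 → valid
(335,396,423): 335+396 > 423 → valid
(99,218,374): 99+218 ≤ 374 → not valid
(279,351,351): 279+351 > 351 → valid
5 of the 8 triples form a triangle.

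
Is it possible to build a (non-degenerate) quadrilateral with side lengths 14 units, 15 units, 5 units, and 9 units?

Yes

A quadrilateral exists iff every side is shorter than the sum of the others — equivalently, the longest side is less than the sum of the rest.
Longest side 15 < 28 (sum of the remaining 3), so yes.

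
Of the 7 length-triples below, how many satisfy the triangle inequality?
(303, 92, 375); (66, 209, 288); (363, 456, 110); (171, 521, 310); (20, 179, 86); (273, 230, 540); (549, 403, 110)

2

(92,303,375): 92+303 > 375 → valid
(66,209,288): 66+209 ≤ 288 → not valid
(110,363,456): 110+363 > 456 → valid
(171,310,521): 171+310 ≤ 521 → not valid
(20,86,179): 20+86 ≤ 179 → not valid
(230,273,540): 230+273 ≤ 540 → not valid
(110,403,549): 110+403 ≤ 549 → not valid
2 of the 7 triples form a triangle.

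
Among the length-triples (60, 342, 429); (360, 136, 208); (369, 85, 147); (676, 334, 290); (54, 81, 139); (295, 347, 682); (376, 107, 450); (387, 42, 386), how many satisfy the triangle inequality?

(60,342,429): 60+342 ≤ 429 → not valid
(136,208,360): 136+208 ≤ 360 → not valid
(85,147,369): 85+147 ≤ 369 → not valid
(290,334,676): 290+334 ≤ 676 → not valid
(54,81,139): 54+81 ≤ 139 → not valid
(295,347,682): 295+347 ≤ 682 → not valid
(107,376,450): 107+376 > 450 → valid
(42,386,387): 42+386 > 387 → valid
2 of the 8 triples form a triangle.

2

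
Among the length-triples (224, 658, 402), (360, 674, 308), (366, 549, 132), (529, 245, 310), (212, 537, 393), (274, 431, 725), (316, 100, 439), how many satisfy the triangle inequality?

(224,402,658): 224+402 ≤ 658 → not valid
(308,360,674): 308+360 ≤ 674 → not valid
(132,366,549): 132+366 ≤ 549 → not valid
(245,310,529): 245+310 > 529 → valid
(212,393,537): 212+393 > 537 → valid
(274,431,725): 274+431 ≤ 725 → not valid
(100,316,439): 100+316 ≤ 439 → not valid
2 of the 7 triples form a triangle.

2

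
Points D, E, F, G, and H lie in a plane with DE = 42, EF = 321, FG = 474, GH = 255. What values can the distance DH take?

0 ≤ DH ≤ 1092

The maximum is all hops collinear in one direction: 42 + 321 + 474 + 255 = 1092.
The longest hop is 474; the others sum to 618. Since 474 ≤ 618, the path can fold back on itself completely, so the minimum distance is 0.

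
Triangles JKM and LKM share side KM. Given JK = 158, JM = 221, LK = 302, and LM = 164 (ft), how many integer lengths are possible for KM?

240

From triangle JKM: 63 < KM < 379.
From triangle LKM: 138 < KM < 466.
Intersection: 138 < KM < 379, so integers 139 through 378: 240 values.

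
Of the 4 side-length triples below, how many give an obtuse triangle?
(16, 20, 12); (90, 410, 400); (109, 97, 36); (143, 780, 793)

(16,20,12): 12²+16² = 400 = 20² → right
(90,410,400): 90²+400² = 168100 = 410² → right
(109,97,36): 36²+97² = 10705 < 11881 = 109² → obtuse
(143,780,793): 143²+780² = 628849 = 793² → right
1 of the 4 is obtuse.

1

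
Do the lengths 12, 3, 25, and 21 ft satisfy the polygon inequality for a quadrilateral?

A quadrilateral exists iff every side is shorter than the sum of the others — equivalently, the longest side is less than the sum of the rest.
Longest side 25 < 36 (sum of the remaining 3), so yes.

Yes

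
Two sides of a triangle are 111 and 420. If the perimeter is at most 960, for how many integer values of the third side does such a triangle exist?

120

Triangle inequality: 309 < x < 531. Perimeter ≤ 960 gives x ≤ 960 − 111 − 420 = 429.
So 309 < x ≤ 429; integers 310 through 429: 120 values.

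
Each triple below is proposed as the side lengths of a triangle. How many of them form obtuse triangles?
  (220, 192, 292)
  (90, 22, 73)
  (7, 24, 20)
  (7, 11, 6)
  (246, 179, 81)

4

(220,192,292): 192²+220² = 85264 = 292² → right
(90,22,73): 22²+73² = 5813 < 8100 = 90² → obtuse
(7,24,20): 7²+20² = 449 < 576 = 24² → obtuse
(7,11,6): 6²+7² = 85 < 121 = 11² → obtuse
(246,179,81): 81²+179² = 38602 < 60516 = 246² → obtuse
4 of the 5 are obtuse.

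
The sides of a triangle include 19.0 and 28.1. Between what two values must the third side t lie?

9.1 < t < 47.1

By the triangle inequality, t must be less than 19.0 + 28.1 = 47.1 and greater than |19.0 − 28.1| = 9.1.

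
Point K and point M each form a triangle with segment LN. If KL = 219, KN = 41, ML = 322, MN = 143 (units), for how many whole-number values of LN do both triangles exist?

From triangle KLN: 178 < LN < 260.
From triangle MLN: 179 < LN < 465.
Intersection: 179 < LN < 260, so integers 180 through 259: 80 values.

80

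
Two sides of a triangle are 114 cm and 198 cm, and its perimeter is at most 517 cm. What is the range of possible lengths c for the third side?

Triangle inequality alone gives 84 < c < 312.
The perimeter condition gives c ≤ 517 − 114 − 198 = 205.
Intersecting the two: 84 < c ≤ 205.

84 < c ≤ 205 cm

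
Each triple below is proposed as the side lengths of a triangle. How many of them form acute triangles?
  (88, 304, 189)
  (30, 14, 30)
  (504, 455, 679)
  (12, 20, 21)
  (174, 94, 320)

2

(88,304,189): 88+189 ≤ 304, not a triangle
(30,14,30): 14²+30² = 1096 > 900 = 30² → acute
(504,455,679): 455²+504² = 461041 = 679² → right
(12,20,21): 12²+20² = 544 > 441 = 21² → acute
(174,94,320): 94+174 ≤ 320, not a triangle
2 of the 5 are acute.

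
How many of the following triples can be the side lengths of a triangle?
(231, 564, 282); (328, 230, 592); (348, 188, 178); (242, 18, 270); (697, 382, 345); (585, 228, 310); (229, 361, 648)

2

(231,282,564): 231+282 ≤ 564 → not valid
(230,328,592): 230+328 ≤ 592 → not valid
(178,188,348): 178+188 > 348 → valid
(18,242,270): 18+242 ≤ 270 → not valid
(345,382,697): 345+382 > 697 → valid
(228,310,585): 228+310 ≤ 585 → not valid
(229,361,648): 229+361 ≤ 648 → not valid
2 of the 7 triples form a triangle.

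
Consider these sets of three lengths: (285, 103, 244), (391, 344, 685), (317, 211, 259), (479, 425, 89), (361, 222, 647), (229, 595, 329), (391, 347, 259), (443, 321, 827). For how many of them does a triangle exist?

(103,244,285): 103+244 > 285 → valid
(344,391,685): 344+391 > 685 → valid
(211,259,317): 211+259 > 317 → valid
(89,425,479): 89+425 > 479 → valid
(222,361,647): 222+361 ≤ 647 → not valid
(229,329,595): 229+329 ≤ 595 → not valid
(259,347,391): 259+347 > 391 → valid
(321,443,827): 321+443 ≤ 827 → not valid
5 of the 8 triples form a triangle.

5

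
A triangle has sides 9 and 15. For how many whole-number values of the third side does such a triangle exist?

The third side lies in the open interval (6, 24).
Integers from 7 to 23 inclusive: 23 − 7 + 1 = 17.

17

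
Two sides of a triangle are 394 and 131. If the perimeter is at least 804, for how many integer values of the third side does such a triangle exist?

246

Triangle inequality: 263 < x < 525. Perimeter ≥ 804 gives x ≥ 804 − 394 − 131 = 279.
So 279 ≤ x < 525; integers 279 through 524: 246 values.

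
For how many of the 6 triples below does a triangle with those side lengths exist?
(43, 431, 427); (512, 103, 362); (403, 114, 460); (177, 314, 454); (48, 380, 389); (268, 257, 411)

(43,427,431): 43+427 > 431 → valid
(103,362,512): 103+362 ≤ 512 → not valid
(114,403,460): 114+403 > 460 → valid
(177,314,454): 177+314 > 454 → valid
(48,380,389): 48+380 > 389 → valid
(257,268,411): 257+268 > 411 → valid
5 of the 6 triples form a triangle.

5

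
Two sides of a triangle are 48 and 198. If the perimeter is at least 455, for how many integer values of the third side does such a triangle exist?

37

Triangle inequality: 150 < x < 246. Perimeter ≥ 455 gives x ≥ 455 − 48 − 198 = 209.
So 209 ≤ x < 246; integers 209 through 245: 37 values.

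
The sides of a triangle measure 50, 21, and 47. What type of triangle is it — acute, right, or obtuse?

acute

Compare the square of the longest side to the sum of squares of the other two: 21² + 47² = 2650 > 2500 = 50².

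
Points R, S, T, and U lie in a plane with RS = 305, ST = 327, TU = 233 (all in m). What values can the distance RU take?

0 ≤ RU ≤ 865 m

The maximum is all hops collinear in one direction: 305 + 327 + 233 = 865.
The longest hop is 327; the others sum to 538. Since 327 ≤ 538, the path can fold back on itself completely, so the minimum distance is 0.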